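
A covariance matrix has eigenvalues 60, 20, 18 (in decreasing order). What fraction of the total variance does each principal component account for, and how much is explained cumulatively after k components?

Step 1 — total variance = trace(Sigma) = Σ λ_i = 60 + 20 + 18 = 98.

Step 2 — fraction explained by component i = λ_i / Σ λ:
  PC1: 60/98 = 0.6122
  PC2: 20/98 = 0.2041
  PC3: 18/98 = 0.1837

Step 3 — cumulative fraction after k components = (λ_1 + ... + λ_k) / Σ λ:
  k = 1: 60/98 = 0.6122
  k = 2: (60 + 20)/98 = 80/98 = 0.8163
  k = 3: (60 + 20 + 18)/98 = 98/98 = 1

Summary (fraction, with percent):

explained: PC1 0.6122 (61.22%), PC2 0.2041 (20.41%), PC3 0.1837 (18.37%);  cumulative: 0.6122, 0.8163, 1


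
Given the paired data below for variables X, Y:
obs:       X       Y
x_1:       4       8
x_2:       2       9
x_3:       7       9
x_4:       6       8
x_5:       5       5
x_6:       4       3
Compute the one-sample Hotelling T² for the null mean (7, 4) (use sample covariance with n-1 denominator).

Step 1 — sample mean vector:
  mean(X) = (4 + 2 + 7 + 6 + 5 + 4) / 6 = 28/6 = 4.6667
  mean(Y) = (8 + 9 + 9 + 8 + 5 + 3) / 6 = 42/6 = 7
  x̄ = (4.6667, 7),  deviation x̄ - mu_0 = (4.6667, 7) - (7, 4) = (-2.3333, 3).

Step 2 — sample covariance matrix, S[i,j] = (1/(n-1)) · Σ_k (x_{k,i} - mean_i) · (x_{k,j} - mean_j), divisor n-1 = 5:
  S[X,X] = ((-0.6667)·(-0.6667) + (-2.6667)·(-2.6667) + (2.3333)·(2.3333) + (1.3333)·(1.3333) + (0.3333)·(0.3333) + (-0.6667)·(-0.6667)) / 5 = 15.3333/5 = 3.0667
  S[X,Y] = ((-0.6667)·(1) + (-2.6667)·(2) + (2.3333)·(2) + (1.3333)·(1) + (0.3333)·(-2) + (-0.6667)·(-4)) / 5 = 2/5 = 0.4
  S[Y,Y] = ((1)·(1) + (2)·(2) + (2)·(2) + (1)·(1) + (-2)·(-2) + (-4)·(-4)) / 5 = 30/5 = 6
  S = [[3.0667, 0.4],
 [0.4, 6]].

Step 3 — invert S. det(S) = 3.0667·6 - (0.4)² = 18.24.
  S^{-1} = (1/det) · [[d, -b], [-b, a]] = [[0.3289, -0.0219],
 [-0.0219, 0.1681]].

Step 4 — quadratic form (x̄ - mu_0)^T · S^{-1} · (x̄ - mu_0):
  S^{-1} · (x̄ - mu_0) = (-0.8333, 0.5556),
  (x̄ - mu_0)^T · [...] = (-2.3333)·(-0.8333) + (3)·(0.5556) = 3.6111.

Step 5 — scale by n: T² = 6 · 3.6111 = 21.6667.

T² ≈ 21.6667


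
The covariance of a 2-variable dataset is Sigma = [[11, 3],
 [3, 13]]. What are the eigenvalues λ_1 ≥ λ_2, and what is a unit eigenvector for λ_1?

Step 1 — characteristic polynomial of 2×2 Sigma:
  det(Sigma - λI) = λ² - trace · λ + det = 0.
  trace = 11 + 13 = 24, det = 11·13 - (3)² = 134.
Step 2 — discriminant:
  Δ = trace² - 4·det = 576 - 536 = 40.
Step 3 — eigenvalues:
  λ = (trace ± √Δ)/2 = (24 ± 6.3246)/2,
  λ_1 = 15.1623,  λ_2 = 8.8377.

Step 4 — unit eigenvector for λ_1: solve (Sigma - λ_1 I)v = 0. First row:
  (11 - 15.1623)·v_x + (3)·v_y = 0, i.e. (-4.1623)·v_x + (3)·v_y = 0,
  so v ∝ (b, λ_1 - a) = (3, 4.1623) = u.
  ||u|| = √((3)² + (4.1623)²) = √(26.3246) ≈ 5.1307,
  v_1 = u/||u|| ≈ (0.5847, 0.8112) (||v_1|| = 1).

λ_1 = 15.1623,  λ_2 = 8.8377;  v_1 ≈ (0.5847, 0.8112)


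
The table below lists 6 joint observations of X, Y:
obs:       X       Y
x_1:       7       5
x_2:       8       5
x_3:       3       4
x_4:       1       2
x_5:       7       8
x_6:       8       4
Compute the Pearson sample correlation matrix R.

Step 1 — column means:
  mean(X) = (7 + 8 + 3 + 1 + 7 + 8) / 6 = 34/6 = 5.6667
  mean(Y) = (5 + 5 + 4 + 2 + 8 + 4) / 6 = 28/6 = 4.6667

Step 2 — sample variances and covariances s[i,j] = (1/(n-1)) · Σ_k (x_{k,i} - mean_i) · (x_{k,j} - mean_j), with n-1 = 5:
  s[X,X] = ((1.3333)·(1.3333) + (2.3333)·(2.3333) + (-2.6667)·(-2.6667) + (-4.6667)·(-4.6667) + (1.3333)·(1.3333) + (2.3333)·(2.3333)) / 5 = 43.3333/5 = 8.6667
  s[X,Y] = ((1.3333)·(0.3333) + (2.3333)·(0.3333) + (-2.6667)·(-0.6667) + (-4.6667)·(-2.6667) + (1.3333)·(3.3333) + (2.3333)·(-0.6667)) / 5 = 18.3333/5 = 3.6667
  s[Y,Y] = ((0.3333)·(0.3333) + (0.3333)·(0.3333) + (-0.6667)·(-0.6667) + (-2.6667)·(-2.6667) + (3.3333)·(3.3333) + (-0.6667)·(-0.6667)) / 5 = 19.3333/5 = 3.8667
  Sample standard deviations s_i = √(s[i,i]):
  s(X) = √(8.6667) = 2.9439
  s(Y) = √(3.8667) = 1.9664

Step 3 — r_{ij} = s_{ij} / (s_i · s_j):
  r[X,X] = 1 (diagonal).
  r[X,Y] = 3.6667 / (2.9439 · 1.9664) = 3.6667 / 5.7889 = 0.6334
  r[Y,Y] = 1 (diagonal).

R is symmetric with unit diagonal. Assembling:

R = [[1, 0.6334],
 [0.6334, 1]]


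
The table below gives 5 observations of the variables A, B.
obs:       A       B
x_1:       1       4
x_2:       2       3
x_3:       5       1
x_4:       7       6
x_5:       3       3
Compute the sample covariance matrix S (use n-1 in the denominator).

Step 1 — column means:
  mean(A) = (1 + 2 + 5 + 7 + 3) / 5 = 18/5 = 3.6
  mean(B) = (4 + 3 + 1 + 6 + 3) / 5 = 17/5 = 3.4

Step 2 — sample covariance S[i,j] = (1/(n-1)) · Σ_k (x_{k,i} - mean_i) · (x_{k,j} - mean_j), with n-1 = 4.
  S[A,A] = ((-2.6)·(-2.6) + (-1.6)·(-1.6) + (1.4)·(1.4) + (3.4)·(3.4) + (-0.6)·(-0.6)) / 4 = 23.2/4 = 5.8
  S[A,B] = ((-2.6)·(0.6) + (-1.6)·(-0.4) + (1.4)·(-2.4) + (3.4)·(2.6) + (-0.6)·(-0.4)) / 4 = 4.8/4 = 1.2
  S[B,B] = ((0.6)·(0.6) + (-0.4)·(-0.4) + (-2.4)·(-2.4) + (2.6)·(2.6) + (-0.4)·(-0.4)) / 4 = 13.2/4 = 3.3

S is symmetric (S[j,i] = S[i,j]). Assembling:

S = [[5.8, 1.2],
 [1.2, 3.3]]


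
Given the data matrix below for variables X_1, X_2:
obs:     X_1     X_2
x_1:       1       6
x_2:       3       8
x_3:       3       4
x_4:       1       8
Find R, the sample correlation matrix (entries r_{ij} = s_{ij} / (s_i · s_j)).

Step 1 — column means:
  mean(X_1) = (1 + 3 + 3 + 1) / 4 = 8/4 = 2
  mean(X_2) = (6 + 8 + 4 + 8) / 4 = 26/4 = 6.5

Step 2 — sample variances and covariances s[i,j] = (1/(n-1)) · Σ_k (x_{k,i} - mean_i) · (x_{k,j} - mean_j), with n-1 = 3:
  s[X_1,X_1] = ((-1)·(-1) + (1)·(1) + (1)·(1) + (-1)·(-1)) / 3 = 4/3 = 1.3333
  s[X_1,X_2] = ((-1)·(-0.5) + (1)·(1.5) + (1)·(-2.5) + (-1)·(1.5)) / 3 = -2/3 = -0.6667
  s[X_2,X_2] = ((-0.5)·(-0.5) + (1.5)·(1.5) + (-2.5)·(-2.5) + (1.5)·(1.5)) / 3 = 11/3 = 3.6667
  Sample standard deviations s_i = √(s[i,i]):
  s(X_1) = √(1.3333) = 1.1547
  s(X_2) = √(3.6667) = 1.9149

Step 3 — r_{ij} = s_{ij} / (s_i · s_j):
  r[X_1,X_1] = 1 (diagonal).
  r[X_1,X_2] = -0.6667 / (1.1547 · 1.9149) = -0.6667 / 2.2111 = -0.3015
  r[X_2,X_2] = 1 (diagonal).

R is symmetric with unit diagonal. Assembling:

R = [[1, -0.3015],
 [-0.3015, 1]]


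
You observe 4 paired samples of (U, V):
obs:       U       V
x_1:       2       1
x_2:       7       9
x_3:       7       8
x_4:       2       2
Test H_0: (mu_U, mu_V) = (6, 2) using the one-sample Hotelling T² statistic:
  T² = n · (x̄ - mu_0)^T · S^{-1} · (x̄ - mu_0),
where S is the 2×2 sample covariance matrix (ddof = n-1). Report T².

Step 1 — sample mean vector:
  mean(U) = (2 + 7 + 7 + 2) / 4 = 18/4 = 4.5
  mean(V) = (1 + 9 + 8 + 2) / 4 = 20/4 = 5
  x̄ = (4.5, 5),  deviation x̄ - mu_0 = (4.5, 5) - (6, 2) = (-1.5, 3).

Step 2 — sample covariance matrix, S[i,j] = (1/(n-1)) · Σ_k (x_{k,i} - mean_i) · (x_{k,j} - mean_j), divisor n-1 = 3:
  S[U,U] = ((-2.5)·(-2.5) + (2.5)·(2.5) + (2.5)·(2.5) + (-2.5)·(-2.5)) / 3 = 25/3 = 8.3333
  S[U,V] = ((-2.5)·(-4) + (2.5)·(4) + (2.5)·(3) + (-2.5)·(-3)) / 3 = 35/3 = 11.6667
  S[V,V] = ((-4)·(-4) + (4)·(4) + (3)·(3) + (-3)·(-3)) / 3 = 50/3 = 16.6667
  S = [[8.3333, 11.6667],
 [11.6667, 16.6667]].

Step 3 — invert S. det(S) = 8.3333·16.6667 - (11.6667)² = 2.7778.
  S^{-1} = (1/det) · [[d, -b], [-b, a]] = [[6, -4.2],
 [-4.2, 3]].

Step 4 — quadratic form (x̄ - mu_0)^T · S^{-1} · (x̄ - mu_0):
  S^{-1} · (x̄ - mu_0) = (-21.6, 15.3),
  (x̄ - mu_0)^T · [...] = (-1.5)·(-21.6) + (3)·(15.3) = 78.3.

Step 5 — scale by n: T² = 4 · 78.3 = 313.2.

T² ≈ 313.2


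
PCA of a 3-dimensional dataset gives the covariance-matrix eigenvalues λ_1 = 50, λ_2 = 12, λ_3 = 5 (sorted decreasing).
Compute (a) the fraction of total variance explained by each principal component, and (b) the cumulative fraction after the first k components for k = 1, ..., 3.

Step 1 — total variance = trace(Sigma) = Σ λ_i = 50 + 12 + 5 = 67.

Step 2 — fraction explained by component i = λ_i / Σ λ:
  PC1: 50/67 = 0.7463
  PC2: 12/67 = 0.1791
  PC3: 5/67 = 0.0746

Step 3 — cumulative fraction after k components = (λ_1 + ... + λ_k) / Σ λ:
  k = 1: 50/67 = 0.7463
  k = 2: (50 + 12)/67 = 62/67 = 0.9254
  k = 3: (50 + 12 + 5)/67 = 67/67 = 1

Summary (fraction, with percent):

explained: PC1 0.7463 (74.63%), PC2 0.1791 (17.91%), PC3 0.0746 (7.46%);  cumulative: 0.7463, 0.9254, 1


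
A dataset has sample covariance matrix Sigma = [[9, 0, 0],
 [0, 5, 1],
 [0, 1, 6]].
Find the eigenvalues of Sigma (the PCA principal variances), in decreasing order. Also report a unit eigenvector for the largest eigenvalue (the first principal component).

Step 1 — characteristic polynomial p(λ) = det(λI - Sigma) = λ³ - tr·λ² + c_1·λ - det, where tr = trace, c_1 = sum of the principal 2×2 minors, det = det(Sigma):
  tr = 9 + 5 + 6 = 20,
  c_1 = (9·5 - (0)²) + (9·6 - (0)²) + (5·6 - (1)²) = 45 + 54 + 29 = 128,
  det = 9·(5·6 - (1)²) - (0)·((0)·6 - (1)·(0)) + (0)·((0)·(1) - 5·(0)) = 9·(29) - (0)·(0) + (0)·(0) = 261.
  So p(λ) = λ³ - 20λ² + 128λ - 261.
Step 2 — look for an integer root (rational root theorem: any rational root is an integer divisor of 261). Testing λ = 9:
  p(9) = 729 - 1620 + 1152 - 261 = 0  ✓
  Dividing out (λ - 9): p(λ) = (λ - 9)(λ² - 11λ + 29).
Step 3 — remaining eigenvalues from the quadratic λ² - 11λ + 29 = 0:
  Δ = 11² - 4·29 = 121 - 116 = 5,  λ = (11 ± √5)/2 = (11 ± 2.2361)/2 ≈ 6.618 or 4.382.
  Sorted: λ_1 = 9,  λ_2 = 6.618,  λ_3 = 4.382  (check: sum = 20 = tr ✓).

Step 4 — unit eigenvector for λ_1 = 9: v spans the null space of (Sigma - λ_1 I), whose rows are
  r_1 = (0, 0, 0),  r_2 = (0, -4, 1),  r_3 = (0, 1, -3).
  v is orthogonal to every row, so take v ∝ r_2 × r_3 = ((-4)·(-3) - (1)·(1), (1)·(0) - (0)·(-3), (0)·(1) - (-4)·(0)) = (11, 0, 0).
  Rescale (divide by 11): u = (1, 0, 0).
  ||u|| = √((1)² + (0)² + (0)²) = √(1) = 1,  v_1 = u/||u|| ≈ (1, 0, 0) (||v_1|| = 1).

λ_1 = 9,  λ_2 = 6.618,  λ_3 = 4.382;  v_1 ≈ (1, 0, 0)


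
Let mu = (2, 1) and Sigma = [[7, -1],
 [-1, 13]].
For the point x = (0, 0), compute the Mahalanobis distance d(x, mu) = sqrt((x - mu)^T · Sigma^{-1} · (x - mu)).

Step 1 — centre the observation: (x - mu) = (-2, -1).

Step 2 — invert Sigma. det(Sigma) = 7·13 - (-1)² = 90.
  Sigma^{-1} = (1/det) · [[d, -b], [-b, a]] = [[0.1444, 0.0111],
 [0.0111, 0.0778]].

Step 3 — form the quadratic (x - mu)^T · Sigma^{-1} · (x - mu):
  Sigma^{-1} · (x - mu) = (-0.3, -0.1).
  (x - mu)^T · [Sigma^{-1} · (x - mu)] = (-2)·(-0.3) + (-1)·(-0.1) = 0.7.

Step 4 — take square root: d = √(0.7) ≈ 0.8367.

d(x, mu) = √(0.7) ≈ 0.8367


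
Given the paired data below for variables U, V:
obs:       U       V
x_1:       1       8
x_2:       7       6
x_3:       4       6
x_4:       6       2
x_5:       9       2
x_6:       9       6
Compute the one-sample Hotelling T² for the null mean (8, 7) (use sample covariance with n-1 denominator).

Step 1 — sample mean vector:
  mean(U) = (1 + 7 + 4 + 6 + 9 + 9) / 6 = 36/6 = 6
  mean(V) = (8 + 6 + 6 + 2 + 2 + 6) / 6 = 30/6 = 5
  x̄ = (6, 5),  deviation x̄ - mu_0 = (6, 5) - (8, 7) = (-2, -2).

Step 2 — sample covariance matrix, S[i,j] = (1/(n-1)) · Σ_k (x_{k,i} - mean_i) · (x_{k,j} - mean_j), divisor n-1 = 5:
  S[U,U] = ((-5)·(-5) + (1)·(1) + (-2)·(-2) + (0)·(0) + (3)·(3) + (3)·(3)) / 5 = 48/5 = 9.6
  S[U,V] = ((-5)·(3) + (1)·(1) + (-2)·(1) + (0)·(-3) + (3)·(-3) + (3)·(1)) / 5 = -22/5 = -4.4
  S[V,V] = ((3)·(3) + (1)·(1) + (1)·(1) + (-3)·(-3) + (-3)·(-3) + (1)·(1)) / 5 = 30/5 = 6
  S = [[9.6, -4.4],
 [-4.4, 6]].

Step 3 — invert S. det(S) = 9.6·6 - (-4.4)² = 38.24.
  S^{-1} = (1/det) · [[d, -b], [-b, a]] = [[0.1569, 0.1151],
 [0.1151, 0.251]].

Step 4 — quadratic form (x̄ - mu_0)^T · S^{-1} · (x̄ - mu_0):
  S^{-1} · (x̄ - mu_0) = (-0.5439, -0.7322),
  (x̄ - mu_0)^T · [...] = (-2)·(-0.5439) + (-2)·(-0.7322) = 2.5523.

Step 5 — scale by n: T² = 6 · 2.5523 = 15.3138.

T² ≈ 15.3138


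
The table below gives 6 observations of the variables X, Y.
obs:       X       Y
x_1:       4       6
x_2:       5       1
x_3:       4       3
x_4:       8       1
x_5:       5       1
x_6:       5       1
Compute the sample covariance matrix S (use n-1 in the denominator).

Step 1 — column means:
  mean(X) = (4 + 5 + 4 + 8 + 5 + 5) / 6 = 31/6 = 5.1667
  mean(Y) = (6 + 1 + 3 + 1 + 1 + 1) / 6 = 13/6 = 2.1667

Step 2 — sample covariance S[i,j] = (1/(n-1)) · Σ_k (x_{k,i} - mean_i) · (x_{k,j} - mean_j), with n-1 = 5.
  S[X,X] = ((-1.1667)·(-1.1667) + (-0.1667)·(-0.1667) + (-1.1667)·(-1.1667) + (2.8333)·(2.8333) + (-0.1667)·(-0.1667) + (-0.1667)·(-0.1667)) / 5 = 10.8333/5 = 2.1667
  S[X,Y] = ((-1.1667)·(3.8333) + (-0.1667)·(-1.1667) + (-1.1667)·(0.8333) + (2.8333)·(-1.1667) + (-0.1667)·(-1.1667) + (-0.1667)·(-1.1667)) / 5 = -8.1667/5 = -1.6333
  S[Y,Y] = ((3.8333)·(3.8333) + (-1.1667)·(-1.1667) + (0.8333)·(0.8333) + (-1.1667)·(-1.1667) + (-1.1667)·(-1.1667) + (-1.1667)·(-1.1667)) / 5 = 20.8333/5 = 4.1667

S is symmetric (S[j,i] = S[i,j]). Assembling:

S = [[2.1667, -1.6333],
 [-1.6333, 4.1667]]


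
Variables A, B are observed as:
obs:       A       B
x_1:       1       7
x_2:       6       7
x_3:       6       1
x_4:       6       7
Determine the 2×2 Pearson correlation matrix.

Step 1 — column means:
  mean(A) = (1 + 6 + 6 + 6) / 4 = 19/4 = 4.75
  mean(B) = (7 + 7 + 1 + 7) / 4 = 22/4 = 5.5

Step 2 — sample variances and covariances s[i,j] = (1/(n-1)) · Σ_k (x_{k,i} - mean_i) · (x_{k,j} - mean_j), with n-1 = 3:
  s[A,A] = ((-3.75)·(-3.75) + (1.25)·(1.25) + (1.25)·(1.25) + (1.25)·(1.25)) / 3 = 18.75/3 = 6.25
  s[A,B] = ((-3.75)·(1.5) + (1.25)·(1.5) + (1.25)·(-4.5) + (1.25)·(1.5)) / 3 = -7.5/3 = -2.5
  s[B,B] = ((1.5)·(1.5) + (1.5)·(1.5) + (-4.5)·(-4.5) + (1.5)·(1.5)) / 3 = 27/3 = 9
  Sample standard deviations s_i = √(s[i,i]):
  s(A) = √(6.25) = 2.5
  s(B) = √(9) = 3

Step 3 — r_{ij} = s_{ij} / (s_i · s_j):
  r[A,A] = 1 (diagonal).
  r[A,B] = -2.5 / (2.5 · 3) = -2.5 / 7.5 = -0.3333
  r[B,B] = 1 (diagonal).

R is symmetric with unit diagonal. Assembling:

R = [[1, -0.3333],
 [-0.3333, 1]]


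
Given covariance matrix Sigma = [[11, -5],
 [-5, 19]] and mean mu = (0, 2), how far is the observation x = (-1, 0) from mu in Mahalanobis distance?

Step 1 — centre the observation: (x - mu) = (-1, -2).

Step 2 — invert Sigma. det(Sigma) = 11·19 - (-5)² = 184.
  Sigma^{-1} = (1/det) · [[d, -b], [-b, a]] = [[0.1033, 0.0272],
 [0.0272, 0.0598]].

Step 3 — form the quadratic (x - mu)^T · Sigma^{-1} · (x - mu):
  Sigma^{-1} · (x - mu) = (-0.1576, -0.1467).
  (x - mu)^T · [Sigma^{-1} · (x - mu)] = (-1)·(-0.1576) + (-2)·(-0.1467) = 0.4511.

Step 4 — take square root: d = √(0.4511) ≈ 0.6716.

d(x, mu) = √(0.4511) ≈ 0.6716


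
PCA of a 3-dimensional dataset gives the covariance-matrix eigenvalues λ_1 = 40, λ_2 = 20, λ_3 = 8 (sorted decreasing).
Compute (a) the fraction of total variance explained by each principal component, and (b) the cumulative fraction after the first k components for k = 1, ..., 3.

Step 1 — total variance = trace(Sigma) = Σ λ_i = 40 + 20 + 8 = 68.

Step 2 — fraction explained by component i = λ_i / Σ λ:
  PC1: 40/68 = 0.5882
  PC2: 20/68 = 0.2941
  PC3: 8/68 = 0.1176

Step 3 — cumulative fraction after k components = (λ_1 + ... + λ_k) / Σ λ:
  k = 1: 40/68 = 0.5882
  k = 2: (40 + 20)/68 = 60/68 = 0.8824
  k = 3: (40 + 20 + 8)/68 = 68/68 = 1

Summary (fraction, with percent):

explained: PC1 0.5882 (58.82%), PC2 0.2941 (29.41%), PC3 0.1176 (11.76%);  cumulative: 0.5882, 0.8824, 1


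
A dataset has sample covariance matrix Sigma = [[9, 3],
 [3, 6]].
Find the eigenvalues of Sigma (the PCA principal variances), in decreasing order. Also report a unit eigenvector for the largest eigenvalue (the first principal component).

Step 1 — characteristic polynomial of 2×2 Sigma:
  det(Sigma - λI) = λ² - trace · λ + det = 0.
  trace = 9 + 6 = 15, det = 9·6 - (3)² = 45.
Step 2 — discriminant:
  Δ = trace² - 4·det = 225 - 180 = 45.
Step 3 — eigenvalues:
  λ = (trace ± √Δ)/2 = (15 ± 6.7082)/2,
  λ_1 = 10.8541,  λ_2 = 4.1459.

Step 4 — unit eigenvector for λ_1: solve (Sigma - λ_1 I)v = 0. First row:
  (9 - 10.8541)·v_x + (3)·v_y = 0, i.e. (-1.8541)·v_x + (3)·v_y = 0,
  so v ∝ (b, λ_1 - a) = (3, 1.8541) = u.
  ||u|| = √((3)² + (1.8541)²) = √(12.4377) ≈ 3.5267,
  v_1 = u/||u|| ≈ (0.8507, 0.5257) (||v_1|| = 1).

λ_1 = 10.8541,  λ_2 = 4.1459;  v_1 ≈ (0.8507, 0.5257)


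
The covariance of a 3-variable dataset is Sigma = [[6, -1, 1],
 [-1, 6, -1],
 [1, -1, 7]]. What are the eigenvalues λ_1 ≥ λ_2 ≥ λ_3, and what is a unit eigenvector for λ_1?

Step 1 — characteristic polynomial p(λ) = det(λI - Sigma) = λ³ - tr·λ² + c_1·λ - det, where tr = trace, c_1 = sum of the principal 2×2 minors, det = det(Sigma):
  tr = 6 + 6 + 7 = 19,
  c_1 = (6·6 - (-1)²) + (6·7 - (1)²) + (6·7 - (-1)²) = 35 + 41 + 41 = 117,
  det = 6·(6·7 - (-1)²) - (-1)·((-1)·7 - (-1)·(1)) + (1)·((-1)·(-1) - 6·(1)) = 6·(41) - (-1)·(-6) + (1)·(-5) = 235.
  So p(λ) = λ³ - 19λ² + 117λ - 235.
Step 2 — look for an integer root (rational root theorem: any rational root is an integer divisor of 235). Testing λ = 5:
  p(5) = 125 - 475 + 585 - 235 = 0  ✓
  Dividing out (λ - 5): p(λ) = (λ - 5)(λ² - 14λ + 47).
Step 3 — remaining eigenvalues from the quadratic λ² - 14λ + 47 = 0:
  Δ = 14² - 4·47 = 196 - 188 = 8,  λ = (14 ± √8)/2 = (14 ± 2.8284)/2 ≈ 8.4142 or 5.5858.
  Sorted: λ_1 = 8.4142,  λ_2 = 5.5858,  λ_3 = 5  (check: sum = 19 = tr ✓).

Step 4 — unit eigenvector for λ_1 ≈ 8.4142: v spans the null space of (Sigma - λ_1 I), whose rows are
  r_1 = (-2.4142, -1, 1),  r_2 = (-1, -2.4142, -1),  r_3 = (1, -1, -1.4142).
  v is orthogonal to every row, so take v ∝ r_1 × r_2 = ((-1)·(-1) - (1)·(-2.4142), (1)·(-1) - (-2.4142)·(-1), (-2.4142)·(-2.4142) - (-1)·(-1)) ≈ (3.4142, -3.4142, 4.8284).
  Let u = (3.4142, -3.4142, 4.8284).
  ||u|| = √((3.4142)² + (-3.4142)² + (4.8284)²) = √(46.6274) ≈ 6.8284,  v_1 = u/||u|| ≈ (0.5, -0.5, 0.7071) (||v_1|| = 1).

λ_1 = 8.4142,  λ_2 = 5.5858,  λ_3 = 5;  v_1 ≈ (0.5, -0.5, 0.7071)


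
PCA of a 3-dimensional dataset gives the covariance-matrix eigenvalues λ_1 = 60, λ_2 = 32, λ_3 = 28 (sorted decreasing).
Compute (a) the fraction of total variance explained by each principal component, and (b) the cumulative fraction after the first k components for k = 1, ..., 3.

Step 1 — total variance = trace(Sigma) = Σ λ_i = 60 + 32 + 28 = 120.

Step 2 — fraction explained by component i = λ_i / Σ λ:
  PC1: 60/120 = 0.5
  PC2: 32/120 = 0.2667
  PC3: 28/120 = 0.2333

Step 3 — cumulative fraction after k components = (λ_1 + ... + λ_k) / Σ λ:
  k = 1: 60/120 = 0.5
  k = 2: (60 + 32)/120 = 92/120 = 0.7667
  k = 3: (60 + 32 + 28)/120 = 120/120 = 1

Summary (fraction, with percent):

explained: PC1 0.5 (50%), PC2 0.2667 (26.67%), PC3 0.2333 (23.33%);  cumulative: 0.5, 0.7667, 1


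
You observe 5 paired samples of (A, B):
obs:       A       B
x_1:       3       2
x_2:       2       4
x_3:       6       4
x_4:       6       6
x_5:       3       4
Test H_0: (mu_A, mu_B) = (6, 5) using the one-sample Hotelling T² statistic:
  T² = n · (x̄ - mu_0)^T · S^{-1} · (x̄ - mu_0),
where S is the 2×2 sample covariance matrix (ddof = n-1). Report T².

Step 1 — sample mean vector:
  mean(A) = (3 + 2 + 6 + 6 + 3) / 5 = 20/5 = 4
  mean(B) = (2 + 4 + 4 + 6 + 4) / 5 = 20/5 = 4
  x̄ = (4, 4),  deviation x̄ - mu_0 = (4, 4) - (6, 5) = (-2, -1).

Step 2 — sample covariance matrix, S[i,j] = (1/(n-1)) · Σ_k (x_{k,i} - mean_i) · (x_{k,j} - mean_j), divisor n-1 = 4:
  S[A,A] = ((-1)·(-1) + (-2)·(-2) + (2)·(2) + (2)·(2) + (-1)·(-1)) / 4 = 14/4 = 3.5
  S[A,B] = ((-1)·(-2) + (-2)·(0) + (2)·(0) + (2)·(2) + (-1)·(0)) / 4 = 6/4 = 1.5
  S[B,B] = ((-2)·(-2) + (0)·(0) + (0)·(0) + (2)·(2) + (0)·(0)) / 4 = 8/4 = 2
  S = [[3.5, 1.5],
 [1.5, 2]].

Step 3 — invert S. det(S) = 3.5·2 - (1.5)² = 4.75.
  S^{-1} = (1/det) · [[d, -b], [-b, a]] = [[0.4211, -0.3158],
 [-0.3158, 0.7368]].

Step 4 — quadratic form (x̄ - mu_0)^T · S^{-1} · (x̄ - mu_0):
  S^{-1} · (x̄ - mu_0) = (-0.5263, -0.1053),
  (x̄ - mu_0)^T · [...] = (-2)·(-0.5263) + (-1)·(-0.1053) = 1.1579.

Step 5 — scale by n: T² = 5 · 1.1579 = 5.7895.

T² ≈ 5.7895


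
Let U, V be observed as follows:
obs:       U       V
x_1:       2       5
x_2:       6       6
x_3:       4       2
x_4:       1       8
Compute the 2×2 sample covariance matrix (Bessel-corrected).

Step 1 — column means:
  mean(U) = (2 + 6 + 4 + 1) / 4 = 13/4 = 3.25
  mean(V) = (5 + 6 + 2 + 8) / 4 = 21/4 = 5.25

Step 2 — sample covariance S[i,j] = (1/(n-1)) · Σ_k (x_{k,i} - mean_i) · (x_{k,j} - mean_j), with n-1 = 3.
  S[U,U] = ((-1.25)·(-1.25) + (2.75)·(2.75) + (0.75)·(0.75) + (-2.25)·(-2.25)) / 3 = 14.75/3 = 4.9167
  S[U,V] = ((-1.25)·(-0.25) + (2.75)·(0.75) + (0.75)·(-3.25) + (-2.25)·(2.75)) / 3 = -6.25/3 = -2.0833
  S[V,V] = ((-0.25)·(-0.25) + (0.75)·(0.75) + (-3.25)·(-3.25) + (2.75)·(2.75)) / 3 = 18.75/3 = 6.25

S is symmetric (S[j,i] = S[i,j]). Assembling:

S = [[4.9167, -2.0833],
 [-2.0833, 6.25]]


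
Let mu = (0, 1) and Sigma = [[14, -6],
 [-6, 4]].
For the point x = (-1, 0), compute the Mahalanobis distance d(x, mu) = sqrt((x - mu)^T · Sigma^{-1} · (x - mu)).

Step 1 — centre the observation: (x - mu) = (-1, -1).

Step 2 — invert Sigma. det(Sigma) = 14·4 - (-6)² = 20.
  Sigma^{-1} = (1/det) · [[d, -b], [-b, a]] = [[0.2, 0.3],
 [0.3, 0.7]].

Step 3 — form the quadratic (x - mu)^T · Sigma^{-1} · (x - mu):
  Sigma^{-1} · (x - mu) = (-0.5, -1).
  (x - mu)^T · [Sigma^{-1} · (x - mu)] = (-1)·(-0.5) + (-1)·(-1) = 1.5.

Step 4 — take square root: d = √(1.5) ≈ 1.2247.

d(x, mu) = √(1.5) ≈ 1.2247


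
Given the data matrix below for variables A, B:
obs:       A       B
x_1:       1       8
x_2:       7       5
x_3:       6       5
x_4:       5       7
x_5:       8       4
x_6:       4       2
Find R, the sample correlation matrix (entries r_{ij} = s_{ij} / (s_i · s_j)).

Step 1 — column means:
  mean(A) = (1 + 7 + 6 + 5 + 8 + 4) / 6 = 31/6 = 5.1667
  mean(B) = (8 + 5 + 5 + 7 + 4 + 2) / 6 = 31/6 = 5.1667

Step 2 — sample variances and covariances s[i,j] = (1/(n-1)) · Σ_k (x_{k,i} - mean_i) · (x_{k,j} - mean_j), with n-1 = 5:
  s[A,A] = ((-4.1667)·(-4.1667) + (1.8333)·(1.8333) + (0.8333)·(0.8333) + (-0.1667)·(-0.1667) + (2.8333)·(2.8333) + (-1.1667)·(-1.1667)) / 5 = 30.8333/5 = 6.1667
  s[A,B] = ((-4.1667)·(2.8333) + (1.8333)·(-0.1667) + (0.8333)·(-0.1667) + (-0.1667)·(1.8333) + (2.8333)·(-1.1667) + (-1.1667)·(-3.1667)) / 5 = -12.1667/5 = -2.4333
  s[B,B] = ((2.8333)·(2.8333) + (-0.1667)·(-0.1667) + (-0.1667)·(-0.1667) + (1.8333)·(1.8333) + (-1.1667)·(-1.1667) + (-3.1667)·(-3.1667)) / 5 = 22.8333/5 = 4.5667
  Sample standard deviations s_i = √(s[i,i]):
  s(A) = √(6.1667) = 2.4833
  s(B) = √(4.5667) = 2.137

Step 3 — r_{ij} = s_{ij} / (s_i · s_j):
  r[A,A] = 1 (diagonal).
  r[A,B] = -2.4333 / (2.4833 · 2.137) = -2.4333 / 5.3067 = -0.4585
  r[B,B] = 1 (diagonal).

R is symmetric with unit diagonal. Assembling:

R = [[1, -0.4585],
 [-0.4585, 1]]


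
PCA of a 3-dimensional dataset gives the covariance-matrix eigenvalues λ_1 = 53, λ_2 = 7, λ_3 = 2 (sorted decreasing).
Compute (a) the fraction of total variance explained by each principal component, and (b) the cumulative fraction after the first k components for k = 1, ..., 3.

Step 1 — total variance = trace(Sigma) = Σ λ_i = 53 + 7 + 2 = 62.

Step 2 — fraction explained by component i = λ_i / Σ λ:
  PC1: 53/62 = 0.8548
  PC2: 7/62 = 0.1129
  PC3: 2/62 = 0.0323

Step 3 — cumulative fraction after k components = (λ_1 + ... + λ_k) / Σ λ:
  k = 1: 53/62 = 0.8548
  k = 2: (53 + 7)/62 = 60/62 = 0.9677
  k = 3: (53 + 7 + 2)/62 = 62/62 = 1

Summary (fraction, with percent):

explained: PC1 0.8548 (85.48%), PC2 0.1129 (11.29%), PC3 0.0323 (3.23%);  cumulative: 0.8548, 0.9677, 1


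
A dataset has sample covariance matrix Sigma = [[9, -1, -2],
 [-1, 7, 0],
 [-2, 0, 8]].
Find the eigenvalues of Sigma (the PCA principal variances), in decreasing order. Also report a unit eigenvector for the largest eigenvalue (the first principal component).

Step 1 — characteristic polynomial p(λ) = det(λI - Sigma) = λ³ - tr·λ² + c_1·λ - det, where tr = trace, c_1 = sum of the principal 2×2 minors, det = det(Sigma):
  tr = 9 + 7 + 8 = 24,
  c_1 = (9·7 - (-1)²) + (9·8 - (-2)²) + (7·8 - (0)²) = 62 + 68 + 56 = 186,
  det = 9·(7·8 - (0)²) - (-1)·((-1)·8 - (0)·(-2)) + (-2)·((-1)·(0) - 7·(-2)) = 9·(56) - (-1)·(-8) + (-2)·(14) = 468.
  So p(λ) = λ³ - 24λ² + 186λ - 468.
Step 2 — look for an integer root (rational root theorem: any rational root is an integer divisor of 468). Testing λ = 6:
  p(6) = 216 - 864 + 1116 - 468 = 0  ✓
  Dividing out (λ - 6): p(λ) = (λ - 6)(λ² - 18λ + 78).
Step 3 — remaining eigenvalues from the quadratic λ² - 18λ + 78 = 0:
  Δ = 18² - 4·78 = 324 - 312 = 12,  λ = (18 ± √12)/2 = (18 ± 3.4641)/2 ≈ 10.7321 or 7.2679.
  Sorted: λ_1 = 10.7321,  λ_2 = 7.2679,  λ_3 = 6  (check: sum = 24 = tr ✓).

Step 4 — unit eigenvector for λ_1 ≈ 10.7321: v spans the null space of (Sigma - λ_1 I), whose rows are
  r_1 = (-1.7321, -1, -2),  r_2 = (-1, -3.7321, 0),  r_3 = (-2, 0, -2.7321).
  v is orthogonal to every row, so take v ∝ r_1 × r_2 = ((-1)·(0) - (-2)·(-3.7321), (-2)·(-1) - (-1.7321)·(0), (-1.7321)·(-3.7321) - (-1)·(-1)) ≈ (-7.4641, 2, 5.4641).
  Rescale (multiply by -1 so the first nonzero entry is positive): u = (7.4641, -2, -5.4641).
  ||u|| = √((7.4641)² + (-2)² + (-5.4641)²) = √(89.5692) ≈ 9.4641,  v_1 = u/||u|| ≈ (0.7887, -0.2113, -0.5774) (||v_1|| = 1).

λ_1 = 10.7321,  λ_2 = 7.2679,  λ_3 = 6;  v_1 ≈ (0.7887, -0.2113, -0.5774)


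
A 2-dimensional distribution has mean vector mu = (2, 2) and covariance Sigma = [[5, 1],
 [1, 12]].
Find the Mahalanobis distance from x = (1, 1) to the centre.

Step 1 — centre the observation: (x - mu) = (-1, -1).

Step 2 — invert Sigma. det(Sigma) = 5·12 - (1)² = 59.
  Sigma^{-1} = (1/det) · [[d, -b], [-b, a]] = [[0.2034, -0.0169],
 [-0.0169, 0.0847]].

Step 3 — form the quadratic (x - mu)^T · Sigma^{-1} · (x - mu):
  Sigma^{-1} · (x - mu) = (-0.1864, -0.0678).
  (x - mu)^T · [Sigma^{-1} · (x - mu)] = (-1)·(-0.1864) + (-1)·(-0.0678) = 0.2542.

Step 4 — take square root: d = √(0.2542) ≈ 0.5042.

d(x, mu) = √(0.2542) ≈ 0.5042


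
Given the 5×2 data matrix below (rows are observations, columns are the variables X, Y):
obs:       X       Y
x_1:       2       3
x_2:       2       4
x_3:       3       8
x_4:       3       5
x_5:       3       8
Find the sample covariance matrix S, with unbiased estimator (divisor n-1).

Step 1 — column means:
  mean(X) = (2 + 2 + 3 + 3 + 3) / 5 = 13/5 = 2.6
  mean(Y) = (3 + 4 + 8 + 5 + 8) / 5 = 28/5 = 5.6

Step 2 — sample covariance S[i,j] = (1/(n-1)) · Σ_k (x_{k,i} - mean_i) · (x_{k,j} - mean_j), with n-1 = 4.
  S[X,X] = ((-0.6)·(-0.6) + (-0.6)·(-0.6) + (0.4)·(0.4) + (0.4)·(0.4) + (0.4)·(0.4)) / 4 = 1.2/4 = 0.3
  S[X,Y] = ((-0.6)·(-2.6) + (-0.6)·(-1.6) + (0.4)·(2.4) + (0.4)·(-0.6) + (0.4)·(2.4)) / 4 = 4.2/4 = 1.05
  S[Y,Y] = ((-2.6)·(-2.6) + (-1.6)·(-1.6) + (2.4)·(2.4) + (-0.6)·(-0.6) + (2.4)·(2.4)) / 4 = 21.2/4 = 5.3

S is symmetric (S[j,i] = S[i,j]). Assembling:

S = [[0.3, 1.05],
 [1.05, 5.3]]


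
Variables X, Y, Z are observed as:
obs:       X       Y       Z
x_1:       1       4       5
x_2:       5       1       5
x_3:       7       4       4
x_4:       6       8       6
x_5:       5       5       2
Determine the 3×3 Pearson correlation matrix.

Step 1 — column means:
  mean(X) = (1 + 5 + 7 + 6 + 5) / 5 = 24/5 = 4.8
  mean(Y) = (4 + 1 + 4 + 8 + 5) / 5 = 22/5 = 4.4
  mean(Z) = (5 + 5 + 4 + 6 + 2) / 5 = 22/5 = 4.4

Step 2 — sample variances and covariances s[i,j] = (1/(n-1)) · Σ_k (x_{k,i} - mean_i) · (x_{k,j} - mean_j), with n-1 = 4:
  s[X,X] = ((-3.8)·(-3.8) + (0.2)·(0.2) + (2.2)·(2.2) + (1.2)·(1.2) + (0.2)·(0.2)) / 4 = 20.8/4 = 5.2
  s[X,Y] = ((-3.8)·(-0.4) + (0.2)·(-3.4) + (2.2)·(-0.4) + (1.2)·(3.6) + (0.2)·(0.6)) / 4 = 4.4/4 = 1.1
  s[X,Z] = ((-3.8)·(0.6) + (0.2)·(0.6) + (2.2)·(-0.4) + (1.2)·(1.6) + (0.2)·(-2.4)) / 4 = -1.6/4 = -0.4
  s[Y,Y] = ((-0.4)·(-0.4) + (-3.4)·(-3.4) + (-0.4)·(-0.4) + (3.6)·(3.6) + (0.6)·(0.6)) / 4 = 25.2/4 = 6.3
  s[Y,Z] = ((-0.4)·(0.6) + (-3.4)·(0.6) + (-0.4)·(-0.4) + (3.6)·(1.6) + (0.6)·(-2.4)) / 4 = 2.2/4 = 0.55
  s[Z,Z] = ((0.6)·(0.6) + (0.6)·(0.6) + (-0.4)·(-0.4) + (1.6)·(1.6) + (-2.4)·(-2.4)) / 4 = 9.2/4 = 2.3
  Sample standard deviations s_i = √(s[i,i]):
  s(X) = √(5.2) = 2.2804
  s(Y) = √(6.3) = 2.51
  s(Z) = √(2.3) = 1.5166

Step 3 — r_{ij} = s_{ij} / (s_i · s_j):
  r[X,X] = 1 (diagonal).
  r[X,Y] = 1.1 / (2.2804 · 2.51) = 1.1 / 5.7236 = 0.1922
  r[X,Z] = -0.4 / (2.2804 · 1.5166) = -0.4 / 3.4583 = -0.1157
  r[Y,Y] = 1 (diagonal).
  r[Y,Z] = 0.55 / (2.51 · 1.5166) = 0.55 / 3.8066 = 0.1445
  r[Z,Z] = 1 (diagonal).

R is symmetric with unit diagonal. Assembling:

R = [[1, 0.1922, -0.1157],
 [0.1922, 1, 0.1445],
 [-0.1157, 0.1445, 1]]


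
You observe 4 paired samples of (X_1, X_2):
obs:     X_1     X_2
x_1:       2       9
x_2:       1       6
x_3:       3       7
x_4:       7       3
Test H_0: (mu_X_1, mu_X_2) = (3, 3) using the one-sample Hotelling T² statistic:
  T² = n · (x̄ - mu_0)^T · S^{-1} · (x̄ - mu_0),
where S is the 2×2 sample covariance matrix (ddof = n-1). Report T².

Step 1 — sample mean vector:
  mean(X_1) = (2 + 1 + 3 + 7) / 4 = 13/4 = 3.25
  mean(X_2) = (9 + 6 + 7 + 3) / 4 = 25/4 = 6.25
  x̄ = (3.25, 6.25),  deviation x̄ - mu_0 = (3.25, 6.25) - (3, 3) = (0.25, 3.25).

Step 2 — sample covariance matrix, S[i,j] = (1/(n-1)) · Σ_k (x_{k,i} - mean_i) · (x_{k,j} - mean_j), divisor n-1 = 3:
  S[X_1,X_1] = ((-1.25)·(-1.25) + (-2.25)·(-2.25) + (-0.25)·(-0.25) + (3.75)·(3.75)) / 3 = 20.75/3 = 6.9167
  S[X_1,X_2] = ((-1.25)·(2.75) + (-2.25)·(-0.25) + (-0.25)·(0.75) + (3.75)·(-3.25)) / 3 = -15.25/3 = -5.0833
  S[X_2,X_2] = ((2.75)·(2.75) + (-0.25)·(-0.25) + (0.75)·(0.75) + (-3.25)·(-3.25)) / 3 = 18.75/3 = 6.25
  S = [[6.9167, -5.0833],
 [-5.0833, 6.25]].

Step 3 — invert S. det(S) = 6.9167·6.25 - (-5.0833)² = 17.3889.
  S^{-1} = (1/det) · [[d, -b], [-b, a]] = [[0.3594, 0.2923],
 [0.2923, 0.3978]].

Step 4 — quadratic form (x̄ - mu_0)^T · S^{-1} · (x̄ - mu_0):
  S^{-1} · (x̄ - mu_0) = (1.0399, 1.3658),
  (x̄ - mu_0)^T · [...] = (0.25)·(1.0399) + (3.25)·(1.3658) = 4.6989.

Step 5 — scale by n: T² = 4 · 4.6989 = 18.7955.

T² ≈ 18.7955


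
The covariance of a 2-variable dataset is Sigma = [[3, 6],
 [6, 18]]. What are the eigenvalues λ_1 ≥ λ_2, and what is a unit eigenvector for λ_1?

Step 1 — characteristic polynomial of 2×2 Sigma:
  det(Sigma - λI) = λ² - trace · λ + det = 0.
  trace = 3 + 18 = 21, det = 3·18 - (6)² = 18.
Step 2 — discriminant:
  Δ = trace² - 4·det = 441 - 72 = 369.
Step 3 — eigenvalues:
  λ = (trace ± √Δ)/2 = (21 ± 19.2094)/2,
  λ_1 = 20.1047,  λ_2 = 0.8953.

Step 4 — unit eigenvector for λ_1: solve (Sigma - λ_1 I)v = 0. First row:
  (3 - 20.1047)·v_x + (6)·v_y = 0, i.e. (-17.1047)·v_x + (6)·v_y = 0,
  so v ∝ (b, λ_1 - a) = (6, 17.1047) = u.
  ||u|| = √((6)² + (17.1047)²) = √(328.5703) ≈ 18.1265,
  v_1 = u/||u|| ≈ (0.331, 0.9436) (||v_1|| = 1).

λ_1 = 20.1047,  λ_2 = 0.8953;  v_1 ≈ (0.331, 0.9436)


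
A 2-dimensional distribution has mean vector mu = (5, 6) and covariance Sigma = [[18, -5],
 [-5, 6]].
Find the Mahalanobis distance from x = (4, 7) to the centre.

Step 1 — centre the observation: (x - mu) = (-1, 1).

Step 2 — invert Sigma. det(Sigma) = 18·6 - (-5)² = 83.
  Sigma^{-1} = (1/det) · [[d, -b], [-b, a]] = [[0.0723, 0.0602],
 [0.0602, 0.2169]].

Step 3 — form the quadratic (x - mu)^T · Sigma^{-1} · (x - mu):
  Sigma^{-1} · (x - mu) = (-0.012, 0.1566).
  (x - mu)^T · [Sigma^{-1} · (x - mu)] = (-1)·(-0.012) + (1)·(0.1566) = 0.1687.

Step 4 — take square root: d = √(0.1687) ≈ 0.4107.

d(x, mu) = √(0.1687) ≈ 0.4107


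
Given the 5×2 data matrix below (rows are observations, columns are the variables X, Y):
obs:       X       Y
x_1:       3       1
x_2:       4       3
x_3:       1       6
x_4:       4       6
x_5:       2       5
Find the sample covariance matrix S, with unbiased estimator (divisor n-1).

Step 1 — column means:
  mean(X) = (3 + 4 + 1 + 4 + 2) / 5 = 14/5 = 2.8
  mean(Y) = (1 + 3 + 6 + 6 + 5) / 5 = 21/5 = 4.2

Step 2 — sample covariance S[i,j] = (1/(n-1)) · Σ_k (x_{k,i} - mean_i) · (x_{k,j} - mean_j), with n-1 = 4.
  S[X,X] = ((0.2)·(0.2) + (1.2)·(1.2) + (-1.8)·(-1.8) + (1.2)·(1.2) + (-0.8)·(-0.8)) / 4 = 6.8/4 = 1.7
  S[X,Y] = ((0.2)·(-3.2) + (1.2)·(-1.2) + (-1.8)·(1.8) + (1.2)·(1.8) + (-0.8)·(0.8)) / 4 = -3.8/4 = -0.95
  S[Y,Y] = ((-3.2)·(-3.2) + (-1.2)·(-1.2) + (1.8)·(1.8) + (1.8)·(1.8) + (0.8)·(0.8)) / 4 = 18.8/4 = 4.7

S is symmetric (S[j,i] = S[i,j]). Assembling:

S = [[1.7, -0.95],
 [-0.95, 4.7]]


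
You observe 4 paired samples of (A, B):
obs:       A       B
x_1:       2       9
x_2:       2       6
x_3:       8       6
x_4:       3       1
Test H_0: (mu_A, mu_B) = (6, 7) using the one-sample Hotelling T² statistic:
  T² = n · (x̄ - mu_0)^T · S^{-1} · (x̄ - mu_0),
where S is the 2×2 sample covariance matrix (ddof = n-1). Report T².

Step 1 — sample mean vector:
  mean(A) = (2 + 2 + 8 + 3) / 4 = 15/4 = 3.75
  mean(B) = (9 + 6 + 6 + 1) / 4 = 22/4 = 5.5
  x̄ = (3.75, 5.5),  deviation x̄ - mu_0 = (3.75, 5.5) - (6, 7) = (-2.25, -1.5).

Step 2 — sample covariance matrix, S[i,j] = (1/(n-1)) · Σ_k (x_{k,i} - mean_i) · (x_{k,j} - mean_j), divisor n-1 = 3:
  S[A,A] = ((-1.75)·(-1.75) + (-1.75)·(-1.75) + (4.25)·(4.25) + (-0.75)·(-0.75)) / 3 = 24.75/3 = 8.25
  S[A,B] = ((-1.75)·(3.5) + (-1.75)·(0.5) + (4.25)·(0.5) + (-0.75)·(-4.5)) / 3 = -1.5/3 = -0.5
  S[B,B] = ((3.5)·(3.5) + (0.5)·(0.5) + (0.5)·(0.5) + (-4.5)·(-4.5)) / 3 = 33/3 = 11
  S = [[8.25, -0.5],
 [-0.5, 11]].

Step 3 — invert S. det(S) = 8.25·11 - (-0.5)² = 90.5.
  S^{-1} = (1/det) · [[d, -b], [-b, a]] = [[0.1215, 0.0055],
 [0.0055, 0.0912]].

Step 4 — quadratic form (x̄ - mu_0)^T · S^{-1} · (x̄ - mu_0):
  S^{-1} · (x̄ - mu_0) = (-0.2818, -0.1492),
  (x̄ - mu_0)^T · [...] = (-2.25)·(-0.2818) + (-1.5)·(-0.1492) = 0.8577.

Step 5 — scale by n: T² = 4 · 0.8577 = 3.4309.

T² ≈ 3.4309


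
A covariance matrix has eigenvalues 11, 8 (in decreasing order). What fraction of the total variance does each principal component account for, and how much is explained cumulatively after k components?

Step 1 — total variance = trace(Sigma) = Σ λ_i = 11 + 8 = 19.

Step 2 — fraction explained by component i = λ_i / Σ λ:
  PC1: 11/19 = 0.5789
  PC2: 8/19 = 0.4211

Step 3 — cumulative fraction after k components = (λ_1 + ... + λ_k) / Σ λ:
  k = 1: 11/19 = 0.5789
  k = 2: (11 + 8)/19 = 19/19 = 1

Summary (fraction, with percent):

explained: PC1 0.5789 (57.89%), PC2 0.4211 (42.11%);  cumulative: 0.5789, 1


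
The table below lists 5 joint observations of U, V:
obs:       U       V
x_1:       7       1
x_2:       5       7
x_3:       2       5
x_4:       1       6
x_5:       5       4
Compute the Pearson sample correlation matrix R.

Step 1 — column means:
  mean(U) = (7 + 5 + 2 + 1 + 5) / 5 = 20/5 = 4
  mean(V) = (1 + 7 + 5 + 6 + 4) / 5 = 23/5 = 4.6

Step 2 — sample variances and covariances s[i,j] = (1/(n-1)) · Σ_k (x_{k,i} - mean_i) · (x_{k,j} - mean_j), with n-1 = 4:
  s[U,U] = ((3)·(3) + (1)·(1) + (-2)·(-2) + (-3)·(-3) + (1)·(1)) / 4 = 24/4 = 6
  s[U,V] = ((3)·(-3.6) + (1)·(2.4) + (-2)·(0.4) + (-3)·(1.4) + (1)·(-0.6)) / 4 = -14/4 = -3.5
  s[V,V] = ((-3.6)·(-3.6) + (2.4)·(2.4) + (0.4)·(0.4) + (1.4)·(1.4) + (-0.6)·(-0.6)) / 4 = 21.2/4 = 5.3
  Sample standard deviations s_i = √(s[i,i]):
  s(U) = √(6) = 2.4495
  s(V) = √(5.3) = 2.3022

Step 3 — r_{ij} = s_{ij} / (s_i · s_j):
  r[U,U] = 1 (diagonal).
  r[U,V] = -3.5 / (2.4495 · 2.3022) = -3.5 / 5.6391 = -0.6207
  r[V,V] = 1 (diagonal).

R is symmetric with unit diagonal. Assembling:

R = [[1, -0.6207],
 [-0.6207, 1]]


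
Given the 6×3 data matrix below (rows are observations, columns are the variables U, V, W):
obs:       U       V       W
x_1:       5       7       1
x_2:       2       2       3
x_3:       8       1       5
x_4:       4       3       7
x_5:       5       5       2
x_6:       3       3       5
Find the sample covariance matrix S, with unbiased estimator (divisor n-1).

Step 1 — column means:
  mean(U) = (5 + 2 + 8 + 4 + 5 + 3) / 6 = 27/6 = 4.5
  mean(V) = (7 + 2 + 1 + 3 + 5 + 3) / 6 = 21/6 = 3.5
  mean(W) = (1 + 3 + 5 + 7 + 2 + 5) / 6 = 23/6 = 3.8333

Step 2 — sample covariance S[i,j] = (1/(n-1)) · Σ_k (x_{k,i} - mean_i) · (x_{k,j} - mean_j), with n-1 = 5.
  S[U,U] = ((0.5)·(0.5) + (-2.5)·(-2.5) + (3.5)·(3.5) + (-0.5)·(-0.5) + (0.5)·(0.5) + (-1.5)·(-1.5)) / 5 = 21.5/5 = 4.3
  S[U,V] = ((0.5)·(3.5) + (-2.5)·(-1.5) + (3.5)·(-2.5) + (-0.5)·(-0.5) + (0.5)·(1.5) + (-1.5)·(-0.5)) / 5 = -1.5/5 = -0.3
  S[U,W] = ((0.5)·(-2.8333) + (-2.5)·(-0.8333) + (3.5)·(1.1667) + (-0.5)·(3.1667) + (0.5)·(-1.8333) + (-1.5)·(1.1667)) / 5 = 0.5/5 = 0.1
  S[V,V] = ((3.5)·(3.5) + (-1.5)·(-1.5) + (-2.5)·(-2.5) + (-0.5)·(-0.5) + (1.5)·(1.5) + (-0.5)·(-0.5)) / 5 = 23.5/5 = 4.7
  S[V,W] = ((3.5)·(-2.8333) + (-1.5)·(-0.8333) + (-2.5)·(1.1667) + (-0.5)·(3.1667) + (1.5)·(-1.8333) + (-0.5)·(1.1667)) / 5 = -16.5/5 = -3.3
  S[W,W] = ((-2.8333)·(-2.8333) + (-0.8333)·(-0.8333) + (1.1667)·(1.1667) + (3.1667)·(3.1667) + (-1.8333)·(-1.8333) + (1.1667)·(1.1667)) / 5 = 24.8333/5 = 4.9667

S is symmetric (S[j,i] = S[i,j]). Assembling:

S = [[4.3, -0.3, 0.1],
 [-0.3, 4.7, -3.3],
 [0.1, -3.3, 4.9667]]


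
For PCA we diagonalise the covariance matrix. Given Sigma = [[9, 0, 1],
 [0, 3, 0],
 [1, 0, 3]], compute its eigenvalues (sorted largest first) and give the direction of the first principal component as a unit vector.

Step 1 — characteristic polynomial p(λ) = det(λI - Sigma) = λ³ - tr·λ² + c_1·λ - det, where tr = trace, c_1 = sum of the principal 2×2 minors, det = det(Sigma):
  tr = 9 + 3 + 3 = 15,
  c_1 = (9·3 - (0)²) + (9·3 - (1)²) + (3·3 - (0)²) = 27 + 26 + 9 = 62,
  det = 9·(3·3 - (0)²) - (0)·((0)·3 - (0)·(1)) + (1)·((0)·(0) - 3·(1)) = 9·(9) - (0)·(0) + (1)·(-3) = 78.
  So p(λ) = λ³ - 15λ² + 62λ - 78.
Step 2 — look for an integer root (rational root theorem: any rational root is an integer divisor of 78). Testing λ = 3:
  p(3) = 27 - 135 + 186 - 78 = 0  ✓
  Dividing out (λ - 3): p(λ) = (λ - 3)(λ² - 12λ + 26).
Step 3 — remaining eigenvalues from the quadratic λ² - 12λ + 26 = 0:
  Δ = 12² - 4·26 = 144 - 104 = 40,  λ = (12 ± √40)/2 = (12 ± 6.3246)/2 ≈ 9.1623 or 2.8377.
  Sorted: λ_1 = 9.1623,  λ_2 = 3,  λ_3 = 2.8377  (check: sum = 15 = tr ✓).

Step 4 — unit eigenvector for λ_1 ≈ 9.1623: v spans the null space of (Sigma - λ_1 I), whose rows are
  r_1 = (-0.1623, 0, 1),  r_2 = (0, -6.1623, 0),  r_3 = (1, 0, -6.1623).
  v is orthogonal to every row, so take v ∝ r_1 × r_2 = ((0)·(0) - (1)·(-6.1623), (1)·(0) - (-0.1623)·(0), (-0.1623)·(-6.1623) - (0)·(0)) ≈ (6.1623, 0, 1).
  Let u = (6.1623, 0, 1).
  ||u|| = √((6.1623)² + (0)² + (1)²) = √(38.9737) ≈ 6.2429,  v_1 = u/||u|| ≈ (0.9871, 0, 0.1602) (||v_1|| = 1).

λ_1 = 9.1623,  λ_2 = 3,  λ_3 = 2.8377;  v_1 ≈ (0.9871, 0, 0.1602)


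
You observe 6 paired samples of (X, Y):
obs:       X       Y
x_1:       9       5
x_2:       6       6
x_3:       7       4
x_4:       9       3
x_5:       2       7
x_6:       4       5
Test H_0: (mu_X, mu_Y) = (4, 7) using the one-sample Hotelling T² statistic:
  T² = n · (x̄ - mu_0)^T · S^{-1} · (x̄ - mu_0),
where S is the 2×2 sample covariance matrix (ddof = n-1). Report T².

Step 1 — sample mean vector:
  mean(X) = (9 + 6 + 7 + 9 + 2 + 4) / 6 = 37/6 = 6.1667
  mean(Y) = (5 + 6 + 4 + 3 + 7 + 5) / 6 = 30/6 = 5
  x̄ = (6.1667, 5),  deviation x̄ - mu_0 = (6.1667, 5) - (4, 7) = (2.1667, -2).

Step 2 — sample covariance matrix, S[i,j] = (1/(n-1)) · Σ_k (x_{k,i} - mean_i) · (x_{k,j} - mean_j), divisor n-1 = 5:
  S[X,X] = ((2.8333)·(2.8333) + (-0.1667)·(-0.1667) + (0.8333)·(0.8333) + (2.8333)·(2.8333) + (-4.1667)·(-4.1667) + (-2.1667)·(-2.1667)) / 5 = 38.8333/5 = 7.7667
  S[X,Y] = ((2.8333)·(0) + (-0.1667)·(1) + (0.8333)·(-1) + (2.8333)·(-2) + (-4.1667)·(2) + (-2.1667)·(0)) / 5 = -15/5 = -3
  S[Y,Y] = ((0)·(0) + (1)·(1) + (-1)·(-1) + (-2)·(-2) + (2)·(2) + (0)·(0)) / 5 = 10/5 = 2
  S = [[7.7667, -3],
 [-3, 2]].

Step 3 — invert S. det(S) = 7.7667·2 - (-3)² = 6.5333.
  S^{-1} = (1/det) · [[d, -b], [-b, a]] = [[0.3061, 0.4592],
 [0.4592, 1.1888]].

Step 4 — quadratic form (x̄ - mu_0)^T · S^{-1} · (x̄ - mu_0):
  S^{-1} · (x̄ - mu_0) = (-0.2551, -1.3827),
  (x̄ - mu_0)^T · [...] = (2.1667)·(-0.2551) + (-2)·(-1.3827) = 2.2126.

Step 5 — scale by n: T² = 6 · 2.2126 = 13.2755.

T² ≈ 13.2755
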